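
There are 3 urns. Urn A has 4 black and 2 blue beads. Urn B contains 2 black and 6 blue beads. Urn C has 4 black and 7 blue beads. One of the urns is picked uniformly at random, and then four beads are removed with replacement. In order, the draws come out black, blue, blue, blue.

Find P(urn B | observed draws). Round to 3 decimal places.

The likelihood of the observed sequence under each hypothesis: P(data | urn A) = (4/6)(2/6)(2/6)(2/6) = 0.024691; P(data | urn B) = (2/8)(6/8)(6/8)(6/8) = 0.10547; P(data | urn C) = (4/11)(7/11)(7/11)(7/11) = 0.093709.
The prior-weighted likelihoods are 1/3 · 0.024691 = 0.0082305, 1/3 · 0.10547 = 0.035156, 1/3 · 0.093709 = 0.031236; these sum to 0.074623.
By Bayes' rule, P(urn B | data) = (0.035156) / (0.074623) = 0.47112.

0.471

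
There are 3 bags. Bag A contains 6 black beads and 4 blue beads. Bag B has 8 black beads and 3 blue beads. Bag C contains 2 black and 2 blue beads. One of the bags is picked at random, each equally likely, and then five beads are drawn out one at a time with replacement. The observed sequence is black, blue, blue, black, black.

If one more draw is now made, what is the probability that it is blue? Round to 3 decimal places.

The likelihood of the observed sequence under each hypothesis: P(data | bag A) = (6/10)(4/10)(4/10)(6/10)(6/10) = 0.03456; P(data | bag B) = (8/11)(3/11)(3/11)(8/11)(8/11) = 0.028612; P(data | bag C) = (2/4)(2/4)(2/4)(2/4)(2/4) = 0.03125.
Weighting by the prior gives 1/3 · 0.03456 = 0.01152, 1/3 · 0.028612 = 0.0095374, 1/3 · 0.03125 = 0.010417; these sum to 0.031474.
Dividing through by the total gives posterior P(bag A | data) = 0.36602, P(bag B | data) = 0.30302, P(bag C | data) = 0.33096.
So P(blue next | data) = Σ P(blue next | H) P(H | data) = (2/5)(0.36602) + (3/11)(0.30302) + (1/2)(0.33096) = 0.39453.

0.395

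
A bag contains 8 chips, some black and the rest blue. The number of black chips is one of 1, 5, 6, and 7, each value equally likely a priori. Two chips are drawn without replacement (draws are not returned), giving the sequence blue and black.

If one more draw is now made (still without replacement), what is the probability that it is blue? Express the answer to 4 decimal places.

0.3415

Under each hypothesis, the probability of the observed sequence is: P(data | r = 1) = (7/8)(1/7) = 1/8; P(data | r = 5) = (3/8)(5/7) = 15/56; P(data | r = 6) = (2/8)(6/7) = 3/14; P(data | r = 7) = (1/8)(7/7) = 1/8.
The prior-weighted likelihoods are 1/4 · 1/8 = 1/32, 1/4 · 15/56 = 15/224, 1/4 · 3/14 = 3/56, 1/4 · 1/8 = 1/32; these sum to 41/224.
The posterior is then P(r = 1 | data) = 7/41, P(r = 5 | data) = 15/41, P(r = 6 | data) = 12/41, P(r = 7 | data) = 7/41.
Averaging over the posterior, P(blue next | data) = (1)(7/41) + (1/3)(15/41) + (1/6)(12/41) + (0)(7/41) = 14/41.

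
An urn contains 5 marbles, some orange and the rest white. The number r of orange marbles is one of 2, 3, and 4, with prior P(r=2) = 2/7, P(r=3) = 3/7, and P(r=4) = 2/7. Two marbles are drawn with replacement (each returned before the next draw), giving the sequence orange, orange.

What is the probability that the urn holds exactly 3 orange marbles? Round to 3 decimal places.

0.403

Compute the likelihood of the observed sequence for each case: P(data | r = 2) = (2/5)(2/5) = 4/25; P(data | r = 3) = (3/5)(3/5) = 9/25; P(data | r = 4) = (4/5)(4/5) = 16/25.
The prior-weighted likelihoods are 2/7 · 4/25 = 8/175, 3/7 · 9/25 = 27/175, 2/7 · 16/25 = 32/175; with total 67/175.
By Bayes' rule, P(r = 3 | data) = (27/175) / (67/175) = 27/67.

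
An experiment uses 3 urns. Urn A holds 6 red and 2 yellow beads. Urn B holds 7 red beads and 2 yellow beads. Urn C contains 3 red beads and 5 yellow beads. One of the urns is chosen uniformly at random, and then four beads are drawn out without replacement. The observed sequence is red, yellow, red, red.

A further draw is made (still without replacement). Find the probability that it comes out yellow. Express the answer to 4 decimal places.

0.2715

Under each hypothesis, the probability of the observed sequence is: P(data | urn A) = (6/8)(2/7)(5/6)(4/5) = 0.14286; P(data | urn B) = (7/9)(2/8)(6/7)(5/6) = 0.13889; P(data | urn C) = (3/8)(5/7)(2/6)(1/5) = 0.017857.
Multiplying each by its prior: 1/3 · 0.14286 = 0.047619, 1/3 · 0.13889 = 0.046296, 1/3 · 0.017857 = 0.0059524; with total 0.099868.
The posterior is then P(urn A | data) = 0.47682, P(urn B | data) = 0.46358, P(urn C | data) = 0.059603.
So P(yellow next | data) = Σ P(yellow next | H) P(H | data) = (1/4)(0.47682) + (1/5)(0.46358) + (1)(0.059603) = 0.27152.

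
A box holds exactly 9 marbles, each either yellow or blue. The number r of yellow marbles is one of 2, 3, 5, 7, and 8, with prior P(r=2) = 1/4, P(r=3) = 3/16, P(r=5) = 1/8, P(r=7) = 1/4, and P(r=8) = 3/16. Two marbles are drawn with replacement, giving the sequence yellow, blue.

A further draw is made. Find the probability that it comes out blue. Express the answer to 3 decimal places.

0.489

Compute the likelihood of the observed sequence for each case: P(data | r = 2) = (2/9)(7/9) = 14/81; P(data | r = 3) = (3/9)(6/9) = 2/9; P(data | r = 5) = (5/9)(4/9) = 20/81; P(data | r = 7) = (7/9)(2/9) = 14/81; P(data | r = 8) = (8/9)(1/9) = 8/81.
Weighting by the prior gives 1/4 · 14/81 = 7/162, 3/16 · 2/9 = 1/24, 1/8 · 20/81 = 5/162, 1/4 · 14/81 = 7/162, 3/16 · 8/81 = 1/54; these sum to 115/648.
Normalising, the posterior is P(r = 2 | data) = 28/115, P(r = 3 | data) = 27/115, P(r = 5 | data) = 4/23, P(r = 7 | data) = 28/115, P(r = 8 | data) = 12/115.
Averaging over the posterior, P(blue next | data) = (7/9)(28/115) + (2/3)(27/115) + (4/9)(4/23) + (2/9)(28/115) + (1/9)(12/115) = 22/45.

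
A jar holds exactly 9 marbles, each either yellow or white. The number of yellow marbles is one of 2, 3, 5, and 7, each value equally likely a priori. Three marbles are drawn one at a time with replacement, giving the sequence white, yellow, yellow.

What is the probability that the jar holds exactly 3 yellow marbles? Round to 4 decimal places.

0.1929

Compute the likelihood of the observed sequence for each case: P(data | r = 2) = (7/9)(2/9)(2/9) = 0.038409; P(data | r = 3) = (6/9)(3/9)(3/9) = 0.074074; P(data | r = 5) = (4/9)(5/9)(5/9) = 0.13717; P(data | r = 7) = (2/9)(7/9)(7/9) = 0.13443.
Weighting by the prior gives 1/4 · 0.038409 = 0.0096022, 1/4 · 0.074074 = 0.018519, 1/4 · 0.13717 = 0.034294, 1/4 · 0.13443 = 0.033608; these sum to 0.096022.
So P(r = 3 | data) = (0.018519) / (0.096022) = 0.19286.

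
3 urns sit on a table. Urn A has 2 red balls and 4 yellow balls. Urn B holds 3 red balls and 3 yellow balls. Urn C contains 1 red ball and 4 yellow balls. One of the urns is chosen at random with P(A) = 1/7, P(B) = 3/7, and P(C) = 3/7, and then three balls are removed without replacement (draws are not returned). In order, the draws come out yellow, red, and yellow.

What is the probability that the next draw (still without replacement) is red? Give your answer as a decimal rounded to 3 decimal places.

For each hypothesis, P(data | H) works out to: P(data | urn A) = (4/6)(2/5)(3/4) = 1/5; P(data | urn B) = (3/6)(3/5)(2/4) = 3/20; P(data | urn C) = (4/5)(1/4)(3/3) = 1/5.
Multiplying each by its prior: 1/7 · 1/5 = 1/35, 3/7 · 3/20 = 9/140, 3/7 · 1/5 = 3/35; with total 5/28.
Normalising, the posterior is P(urn A | data) = 4/25, P(urn B | data) = 9/25, P(urn C | data) = 12/25.
The predictive probability is P(red next | data) = (1/3)(4/25) + (2/3)(9/25) + (0)(12/25) = 22/75.

0.293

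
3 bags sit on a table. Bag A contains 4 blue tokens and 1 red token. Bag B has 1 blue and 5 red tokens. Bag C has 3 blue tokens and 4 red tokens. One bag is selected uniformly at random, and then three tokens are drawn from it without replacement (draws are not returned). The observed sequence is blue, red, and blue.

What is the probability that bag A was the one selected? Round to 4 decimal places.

For each hypothesis, P(data | H) works out to: P(data | bag A) = (4/5)(1/4)(3/3) = 1/5; P(data | bag B) = (1/6)(5/5)(0/4) = 0; P(data | bag C) = (3/7)(4/6)(2/5) = 4/35.
Multiplying each by its prior: 1/3 · 1/5 = 1/15, 1/3 · 0 = 0, 1/3 · 4/35 = 4/105; these sum to 11/105.
Therefore the posterior P(bag A | data) = (1/15) / (11/105) = 7/11.

0.6364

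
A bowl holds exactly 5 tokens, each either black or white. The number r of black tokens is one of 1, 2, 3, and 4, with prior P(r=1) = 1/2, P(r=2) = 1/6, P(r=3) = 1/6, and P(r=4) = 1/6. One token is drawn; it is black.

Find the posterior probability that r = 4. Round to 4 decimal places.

0.3333

Under each hypothesis, the probability of this draw is: P(data | r = 1) = (1/5) = 1/5; P(data | r = 2) = (2/5) = 2/5; P(data | r = 3) = (3/5) = 3/5; P(data | r = 4) = (4/5) = 4/5.
The prior-weighted likelihoods are 1/2 · 1/5 = 1/10, 1/6 · 2/5 = 1/15, 1/6 · 3/5 = 1/10, 1/6 · 4/5 = 2/15; summing to 2/5.
So P(r = 4 | data) = (2/15) / (2/5) = 1/3.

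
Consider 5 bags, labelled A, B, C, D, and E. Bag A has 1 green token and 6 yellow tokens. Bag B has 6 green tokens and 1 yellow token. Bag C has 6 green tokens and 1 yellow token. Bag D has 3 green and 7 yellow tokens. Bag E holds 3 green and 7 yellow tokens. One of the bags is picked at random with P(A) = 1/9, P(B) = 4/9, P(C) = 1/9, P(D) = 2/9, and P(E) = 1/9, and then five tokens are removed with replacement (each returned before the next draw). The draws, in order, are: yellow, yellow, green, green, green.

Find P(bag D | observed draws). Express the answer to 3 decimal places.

0.249

The likelihood of the observed sequence under each hypothesis: P(data | bag A) = (6/7)(6/7)(1/7)(1/7)(1/7) = 0.002142; P(data | bag B) = (1/7)(1/7)(6/7)(6/7)(6/7) = 0.012852; P(data | bag C) = (1/7)(1/7)(6/7)(6/7)(6/7) = 0.012852; P(data | bag D) = (7/10)(7/10)(3/10)(3/10)(3/10) = 0.01323; P(data | bag E) = (7/10)(7/10)(3/10)(3/10)(3/10) = 0.01323.
The prior-weighted likelihoods are 1/9 · 0.002142 = 0.000238, 4/9 · 0.012852 = 0.0057119, 1/9 · 0.012852 = 0.001428, 2/9 · 0.01323 = 0.00294, 1/9 · 0.01323 = 0.00147; with total 0.011788.
Therefore the posterior P(bag D | data) = (0.00294) / (0.011788) = 0.24941.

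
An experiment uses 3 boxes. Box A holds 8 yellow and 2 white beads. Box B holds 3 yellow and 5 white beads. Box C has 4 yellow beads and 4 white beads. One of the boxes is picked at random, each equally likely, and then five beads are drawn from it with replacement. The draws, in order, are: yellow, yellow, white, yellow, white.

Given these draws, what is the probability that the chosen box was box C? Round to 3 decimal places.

For each hypothesis, P(data | H) works out to: P(data | box A) = (8/10)(8/10)(2/10)(8/10)(2/10) = 0.02048; P(data | box B) = (3/8)(3/8)(5/8)(3/8)(5/8) = 0.020599; P(data | box C) = (4/8)(4/8)(4/8)(4/8)(4/8) = 0.03125.
The prior-weighted likelihoods are 1/3 · 0.02048 = 0.0068267, 1/3 · 0.020599 = 0.0068665, 1/3 · 0.03125 = 0.010417; with total 0.02411.
So P(box C | data) = (0.010417) / (0.02411) = 0.43205.

0.432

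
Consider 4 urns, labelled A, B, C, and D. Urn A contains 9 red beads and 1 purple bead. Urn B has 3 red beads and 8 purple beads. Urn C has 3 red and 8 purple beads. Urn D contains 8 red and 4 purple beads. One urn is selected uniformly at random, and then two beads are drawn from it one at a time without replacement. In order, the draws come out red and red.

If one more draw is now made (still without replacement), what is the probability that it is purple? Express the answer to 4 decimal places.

Under each hypothesis, the probability of the observed sequence is: P(data | urn A) = (9/10)(8/9) = 4/5; P(data | urn B) = (3/11)(2/10) = 3/55; P(data | urn C) = (3/11)(2/10) = 3/55; P(data | urn D) = (8/12)(7/11) = 14/33.
The prior-weighted likelihoods are 1/4 · 4/5 = 1/5, 1/4 · 3/55 = 3/220, 1/4 · 3/55 = 3/220, 1/4 · 14/33 = 7/66; with total 1/3.
Normalising, the posterior is P(urn A | data) = 3/5, P(urn B | data) = 9/220, P(urn C | data) = 9/220, P(urn D | data) = 7/22.
Averaging over the posterior, P(purple next | data) = (1/8)(3/5) + (8/9)(9/220) + (8/9)(9/220) + (2/5)(7/22) = 11/40.

0.2750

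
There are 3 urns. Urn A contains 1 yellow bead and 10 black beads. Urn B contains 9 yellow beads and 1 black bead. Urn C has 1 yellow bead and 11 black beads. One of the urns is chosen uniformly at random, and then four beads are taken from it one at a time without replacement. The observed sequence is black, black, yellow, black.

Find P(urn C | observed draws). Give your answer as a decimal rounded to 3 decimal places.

0.478

Compute the likelihood of the observed sequence for each case: P(data | urn A) = (10/11)(9/10)(1/9)(8/8) = 1/11; P(data | urn B) = (1/10)(0/9) = 0; P(data | urn C) = (11/12)(10/11)(1/10)(9/9) = 1/12.
Multiplying each by its prior: 1/3 · 1/11 = 1/33, 1/3 · 0 = 0, 1/3 · 1/12 = 1/36; these sum to 23/396.
So P(urn C | data) = (1/36) / (23/396) = 11/23.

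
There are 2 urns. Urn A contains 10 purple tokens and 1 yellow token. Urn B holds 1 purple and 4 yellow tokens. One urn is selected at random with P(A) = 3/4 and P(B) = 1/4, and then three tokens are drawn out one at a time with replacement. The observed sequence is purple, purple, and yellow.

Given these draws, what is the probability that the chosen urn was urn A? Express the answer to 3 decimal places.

The likelihood of the observed sequence under each hypothesis: P(data | urn A) = (10/11)(10/11)(1/11) = 0.075131; P(data | urn B) = (1/5)(1/5)(4/5) = 0.032.
Weighting by the prior gives 3/4 · 0.075131 = 0.056349, 1/4 · 0.032 = 0.008; summing to 0.064349.
Hence P(urn A | data) = (0.056349) / (0.064349) = 0.87568.

0.876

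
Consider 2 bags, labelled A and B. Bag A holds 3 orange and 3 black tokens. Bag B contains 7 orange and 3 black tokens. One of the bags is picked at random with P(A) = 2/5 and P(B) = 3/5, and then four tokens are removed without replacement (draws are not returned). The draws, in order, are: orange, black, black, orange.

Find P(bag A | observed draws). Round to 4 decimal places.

For each hypothesis, P(data | H) works out to: P(data | bag A) = (3/6)(3/5)(2/4)(2/3) = 1/10; P(data | bag B) = (7/10)(3/9)(2/8)(6/7) = 1/20.
Weighting by the prior gives 2/5 · 1/10 = 1/25, 3/5 · 1/20 = 3/100; with total 7/100.
Therefore the posterior P(bag A | data) = (1/25) / (7/100) = 4/7.

0.5714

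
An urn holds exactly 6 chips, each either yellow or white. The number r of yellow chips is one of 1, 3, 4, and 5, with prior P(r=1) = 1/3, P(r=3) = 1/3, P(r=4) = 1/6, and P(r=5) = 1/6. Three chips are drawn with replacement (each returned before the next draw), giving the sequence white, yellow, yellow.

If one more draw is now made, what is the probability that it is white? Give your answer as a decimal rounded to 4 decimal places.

Compute the likelihood of the observed sequence for each case: P(data | r = 1) = (5/6)(1/6)(1/6) = 0.023148; P(data | r = 3) = (3/6)(3/6)(3/6) = 0.125; P(data | r = 4) = (2/6)(4/6)(4/6) = 0.14815; P(data | r = 5) = (1/6)(5/6)(5/6) = 0.11574.
Weighting by the prior gives 1/3 · 0.023148 = 0.007716, 1/3 · 0.125 = 0.041667, 1/6 · 0.14815 = 0.024691, 1/6 · 0.11574 = 0.01929; with total 0.093364.
Normalising, the posterior is P(r = 1 | data) = 0.082645, P(r = 3 | data) = 0.44628, P(r = 4 | data) = 0.26446, P(r = 5 | data) = 0.20661.
So P(white next | data) = Σ P(white next | H) P(H | data) = (5/6)(0.082645) + (1/2)(0.44628) + (1/3)(0.26446) + (1/6)(0.20661) = 0.4146.

0.4146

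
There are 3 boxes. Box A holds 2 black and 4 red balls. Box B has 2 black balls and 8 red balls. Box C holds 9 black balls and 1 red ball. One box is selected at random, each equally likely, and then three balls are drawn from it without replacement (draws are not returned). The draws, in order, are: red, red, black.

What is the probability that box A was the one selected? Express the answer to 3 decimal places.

The likelihood of the observed sequence under each hypothesis: P(data | box A) = (4/6)(3/5)(2/4) = 1/5; P(data | box B) = (8/10)(7/9)(2/8) = 7/45; P(data | box C) = (1/10)(0/9) = 0.
The prior-weighted likelihoods are 1/3 · 1/5 = 1/15, 1/3 · 7/45 = 7/135, 1/3 · 0 = 0; these sum to 16/135.
By Bayes' rule, P(box A | data) = (1/15) / (16/135) = 9/16.

0.563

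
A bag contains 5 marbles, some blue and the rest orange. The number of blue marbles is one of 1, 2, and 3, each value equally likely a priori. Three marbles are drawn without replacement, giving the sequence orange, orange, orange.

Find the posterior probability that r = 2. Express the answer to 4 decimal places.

For each hypothesis, P(data | H) works out to: P(data | r = 1) = (4/5)(3/4)(2/3) = 2/5; P(data | r = 2) = (3/5)(2/4)(1/3) = 1/10; P(data | r = 3) = (2/5)(1/4)(0/3) = 0.
Weighting by the prior gives 1/3 · 2/5 = 2/15, 1/3 · 1/10 = 1/30, 1/3 · 0 = 0; summing to 1/6.
Hence P(r = 2 | data) = (1/30) / (1/6) = 1/5.

0.2000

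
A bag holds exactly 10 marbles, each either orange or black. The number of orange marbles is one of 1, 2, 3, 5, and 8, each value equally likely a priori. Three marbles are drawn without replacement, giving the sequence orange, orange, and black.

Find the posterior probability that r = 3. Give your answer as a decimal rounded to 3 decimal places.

0.156

Under each hypothesis, the probability of the observed sequence is: P(data | r = 1) = (1/10)(0/9) = 0; P(data | r = 2) = (2/10)(1/9)(8/8) = 1/45; P(data | r = 3) = (3/10)(2/9)(7/8) = 7/120; P(data | r = 5) = (5/10)(4/9)(5/8) = 5/36; P(data | r = 8) = (8/10)(7/9)(2/8) = 7/45.
Weighting by the prior gives 1/5 · 0 = 0, 1/5 · 1/45 = 1/225, 1/5 · 7/120 = 7/600, 1/5 · 5/36 = 1/36, 1/5 · 7/45 = 7/225; with total 3/40.
Hence P(r = 3 | data) = (7/600) / (3/40) = 7/45.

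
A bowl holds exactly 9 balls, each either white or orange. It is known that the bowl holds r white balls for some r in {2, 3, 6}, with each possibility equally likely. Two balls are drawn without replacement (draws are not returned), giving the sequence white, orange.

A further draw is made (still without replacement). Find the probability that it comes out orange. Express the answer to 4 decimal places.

Compute the likelihood of the observed sequence for each case: P(data | r = 2) = (2/9)(7/8) = 7/36; P(data | r = 3) = (3/9)(6/8) = 1/4; P(data | r = 6) = (6/9)(3/8) = 1/4.
Weighting by the prior gives 1/3 · 7/36 = 7/108, 1/3 · 1/4 = 1/12, 1/3 · 1/4 = 1/12; these sum to 25/108.
Dividing through by the total gives posterior P(r = 2 | data) = 7/25, P(r = 3 | data) = 9/25, P(r = 6 | data) = 9/25.
The predictive probability is P(orange next | data) = (6/7)(7/25) + (5/7)(9/25) + (2/7)(9/25) = 3/5.

0.6000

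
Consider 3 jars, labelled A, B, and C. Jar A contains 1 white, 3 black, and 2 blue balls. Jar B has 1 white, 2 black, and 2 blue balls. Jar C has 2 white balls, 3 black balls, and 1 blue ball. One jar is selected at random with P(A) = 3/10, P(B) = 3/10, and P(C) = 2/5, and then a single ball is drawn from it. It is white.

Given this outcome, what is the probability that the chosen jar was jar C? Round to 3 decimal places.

Under each hypothesis, the probability of this draw is: P(data | jar A) = (1/6) = 1/6; P(data | jar B) = (1/5) = 1/5; P(data | jar C) = (2/6) = 1/3.
Weighting by the prior gives 3/10 · 1/6 = 1/20, 3/10 · 1/5 = 3/50, 2/5 · 1/3 = 2/15; these sum to 73/300.
Therefore the posterior P(jar C | data) = (2/15) / (73/300) = 40/73.

0.548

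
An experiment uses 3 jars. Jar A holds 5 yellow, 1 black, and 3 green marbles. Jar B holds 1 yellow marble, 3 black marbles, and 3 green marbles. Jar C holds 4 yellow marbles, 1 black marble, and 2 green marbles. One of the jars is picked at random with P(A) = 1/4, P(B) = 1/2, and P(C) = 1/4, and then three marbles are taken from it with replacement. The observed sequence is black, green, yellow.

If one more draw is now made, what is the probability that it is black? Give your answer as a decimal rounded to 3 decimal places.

0.292

Compute the likelihood of the observed sequence for each case: P(data | jar A) = (1/9)(3/9)(5/9) = 0.020576; P(data | jar B) = (3/7)(3/7)(1/7) = 0.026239; P(data | jar C) = (1/7)(2/7)(4/7) = 0.023324.
The prior-weighted likelihoods are 1/4 · 0.020576 = 0.005144, 1/2 · 0.026239 = 0.01312, 1/4 · 0.023324 = 0.0058309; with total 0.024094.
Normalising, the posterior is P(jar A | data) = 0.21349, P(jar B | data) = 0.5445, P(jar C | data) = 0.242.
The predictive probability is P(black next | data) = (1/9)(0.21349) + (3/7)(0.5445) + (1/7)(0.242) = 0.29165.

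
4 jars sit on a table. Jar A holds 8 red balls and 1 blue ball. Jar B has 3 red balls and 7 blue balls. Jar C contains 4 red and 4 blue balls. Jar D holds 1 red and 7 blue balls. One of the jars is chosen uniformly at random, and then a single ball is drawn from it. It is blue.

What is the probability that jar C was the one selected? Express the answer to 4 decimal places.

0.2287

The likelihood of this draw under each hypothesis: P(data | jar A) = (1/9) = 0.11111; P(data | jar B) = (7/10) = 0.7; P(data | jar C) = (4/8) = 0.5; P(data | jar D) = (7/8) = 0.875.
Multiplying each by its prior: 1/4 · 0.11111 = 0.027778, 1/4 · 0.7 = 0.175, 1/4 · 0.5 = 0.125, 1/4 · 0.875 = 0.21875; with total 0.54653.
So P(jar C | data) = (0.125) / (0.54653) = 0.22872.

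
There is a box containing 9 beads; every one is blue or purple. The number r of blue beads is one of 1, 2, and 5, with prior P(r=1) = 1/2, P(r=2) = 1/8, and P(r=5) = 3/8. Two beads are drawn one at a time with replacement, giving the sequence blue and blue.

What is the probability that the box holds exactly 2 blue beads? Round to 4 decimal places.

0.0482

Compute the likelihood of the observed sequence for each case: P(data | r = 1) = (1/9)(1/9) = 1/81; P(data | r = 2) = (2/9)(2/9) = 4/81; P(data | r = 5) = (5/9)(5/9) = 25/81.
Multiplying each by its prior: 1/2 · 1/81 = 1/162, 1/8 · 4/81 = 1/162, 3/8 · 25/81 = 25/216; these sum to 83/648.
By Bayes' rule, P(r = 2 | data) = (1/162) / (83/648) = 4/83.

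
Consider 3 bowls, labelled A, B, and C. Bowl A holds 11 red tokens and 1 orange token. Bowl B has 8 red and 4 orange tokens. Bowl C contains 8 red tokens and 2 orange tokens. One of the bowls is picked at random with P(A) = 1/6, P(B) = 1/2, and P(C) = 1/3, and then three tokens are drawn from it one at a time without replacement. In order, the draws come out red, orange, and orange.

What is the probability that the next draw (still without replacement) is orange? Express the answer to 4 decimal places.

Compute the likelihood of the observed sequence for each case: P(data | bowl A) = (11/12)(1/11)(0/10) = 0; P(data | bowl B) = (8/12)(4/11)(3/10) = 4/55; P(data | bowl C) = (8/10)(2/9)(1/8) = 1/45.
Weighting by the prior gives 1/6 · 0 = 0, 1/2 · 4/55 = 2/55, 1/3 · 1/45 = 1/135; summing to 13/297.
Normalising, the posterior is P(bowl A | data) = 0, P(bowl B | data) = 54/65, P(bowl C | data) = 11/65.
The predictive probability is P(orange next | data) = (2/9)(54/65) + (0)(11/65) = 12/65.

0.1846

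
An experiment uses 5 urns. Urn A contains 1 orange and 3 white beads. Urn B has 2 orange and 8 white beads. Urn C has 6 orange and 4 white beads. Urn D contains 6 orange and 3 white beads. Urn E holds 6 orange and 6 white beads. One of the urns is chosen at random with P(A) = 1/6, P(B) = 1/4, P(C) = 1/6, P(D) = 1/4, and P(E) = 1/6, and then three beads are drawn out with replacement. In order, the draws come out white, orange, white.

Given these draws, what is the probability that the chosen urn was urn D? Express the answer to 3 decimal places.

The likelihood of the observed sequence under each hypothesis: P(data | urn A) = (3/4)(1/4)(3/4) = 0.14062; P(data | urn B) = (8/10)(2/10)(8/10) = 0.128; P(data | urn C) = (4/10)(6/10)(4/10) = 0.096; P(data | urn D) = (3/9)(6/9)(3/9) = 0.074074; P(data | urn E) = (6/12)(6/12)(6/12) = 0.125.
Weighting by the prior gives 1/6 · 0.14062 = 0.023438, 1/4 · 0.128 = 0.032, 1/6 · 0.096 = 0.016, 1/4 · 0.074074 = 0.018519, 1/6 · 0.125 = 0.020833; with total 0.11079.
Therefore the posterior P(urn D | data) = (0.018519) / (0.11079) = 0.16715.

0.167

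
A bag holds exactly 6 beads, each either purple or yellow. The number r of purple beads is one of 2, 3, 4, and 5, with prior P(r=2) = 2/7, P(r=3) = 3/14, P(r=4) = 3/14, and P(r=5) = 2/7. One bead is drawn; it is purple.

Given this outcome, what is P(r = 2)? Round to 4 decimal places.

The likelihood of this draw under each hypothesis: P(data | r = 2) = (2/6) = 1/3; P(data | r = 3) = (3/6) = 1/2; P(data | r = 4) = (4/6) = 2/3; P(data | r = 5) = (5/6) = 5/6.
Multiplying each by its prior: 2/7 · 1/3 = 2/21, 3/14 · 1/2 = 3/28, 3/14 · 2/3 = 1/7, 2/7 · 5/6 = 5/21; these sum to 7/12.
By Bayes' rule, P(r = 2 | data) = (2/21) / (7/12) = 8/49.

0.1633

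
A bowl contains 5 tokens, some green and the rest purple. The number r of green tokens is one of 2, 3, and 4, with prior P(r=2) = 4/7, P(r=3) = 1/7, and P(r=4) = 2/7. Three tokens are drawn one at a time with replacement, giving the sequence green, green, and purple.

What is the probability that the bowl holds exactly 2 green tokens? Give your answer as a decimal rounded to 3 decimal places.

Under each hypothesis, the probability of the observed sequence is: P(data | r = 2) = (2/5)(2/5)(3/5) = 12/125; P(data | r = 3) = (3/5)(3/5)(2/5) = 18/125; P(data | r = 4) = (4/5)(4/5)(1/5) = 16/125.
The prior-weighted likelihoods are 4/7 · 12/125 = 48/875, 1/7 · 18/125 = 18/875, 2/7 · 16/125 = 32/875; summing to 14/125.
Therefore the posterior P(r = 2 | data) = (48/875) / (14/125) = 24/49.

0.490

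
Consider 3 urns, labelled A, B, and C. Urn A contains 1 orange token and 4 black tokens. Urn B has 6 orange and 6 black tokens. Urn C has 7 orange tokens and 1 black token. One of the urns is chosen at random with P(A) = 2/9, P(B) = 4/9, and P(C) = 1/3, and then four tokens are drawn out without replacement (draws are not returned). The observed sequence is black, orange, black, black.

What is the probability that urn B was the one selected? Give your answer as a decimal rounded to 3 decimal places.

0.377

The likelihood of the observed sequence under each hypothesis: P(data | urn A) = (4/5)(1/4)(3/3)(2/2) = 0.2; P(data | urn B) = (6/12)(6/11)(5/10)(4/9) = 0.060606; P(data | urn C) = (1/8)(7/7)(0/6) = 0.
Multiplying each by its prior: 2/9 · 0.2 = 0.044444, 4/9 · 0.060606 = 0.026936, 1/3 · 0 = 0; with total 0.07138.
Therefore the posterior P(urn B | data) = (0.026936) / (0.07138) = 0.37736.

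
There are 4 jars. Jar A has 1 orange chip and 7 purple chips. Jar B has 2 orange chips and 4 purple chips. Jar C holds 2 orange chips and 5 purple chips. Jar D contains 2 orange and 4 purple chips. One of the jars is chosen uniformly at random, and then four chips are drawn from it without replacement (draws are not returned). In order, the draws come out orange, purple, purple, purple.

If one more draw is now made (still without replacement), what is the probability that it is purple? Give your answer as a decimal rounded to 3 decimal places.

0.661

The likelihood of the observed sequence under each hypothesis: P(data | jar A) = (1/8)(7/7)(6/6)(5/5) = 0.125; P(data | jar B) = (2/6)(4/5)(3/4)(2/3) = 0.13333; P(data | jar C) = (2/7)(5/6)(4/5)(3/4) = 0.14286; P(data | jar D) = (2/6)(4/5)(3/4)(2/3) = 0.13333.
Weighting by the prior gives 1/4 · 0.125 = 0.03125, 1/4 · 0.13333 = 0.033333, 1/4 · 0.14286 = 0.035714, 1/4 · 0.13333 = 0.033333; with total 0.13363.
Normalising, the posterior is P(jar A | data) = 0.23385, P(jar B | data) = 0.24944, P(jar C | data) = 0.26726, P(jar D | data) = 0.24944.
So P(purple next | data) = Σ P(purple next | H) P(H | data) = (1)(0.23385) + (1/2)(0.24944) + (2/3)(0.26726) + (1/2)(0.24944) = 0.66147.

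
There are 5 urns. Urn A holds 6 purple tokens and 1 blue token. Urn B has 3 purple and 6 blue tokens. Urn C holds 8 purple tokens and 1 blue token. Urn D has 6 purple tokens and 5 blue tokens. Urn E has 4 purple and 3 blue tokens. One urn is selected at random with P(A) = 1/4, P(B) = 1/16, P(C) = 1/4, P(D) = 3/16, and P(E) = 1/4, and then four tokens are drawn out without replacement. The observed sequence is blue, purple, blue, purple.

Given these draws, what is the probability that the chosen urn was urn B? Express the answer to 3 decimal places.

The likelihood of the observed sequence under each hypothesis: P(data | urn A) = (1/7)(6/6)(0/5) = 0; P(data | urn B) = (6/9)(3/8)(5/7)(2/6) = 0.059524; P(data | urn C) = (1/9)(8/8)(0/7) = 0; P(data | urn D) = (5/11)(6/10)(4/9)(5/8) = 0.075758; P(data | urn E) = (3/7)(4/6)(2/5)(3/4) = 0.085714.
The prior-weighted likelihoods are 1/4 · 0 = 0, 1/16 · 0.059524 = 0.0037202, 1/4 · 0 = 0, 3/16 · 0.075758 = 0.014205, 1/4 · 0.085714 = 0.021429; these sum to 0.039353.
Hence P(urn B | data) = (0.0037202) / (0.039353) = 0.094534.

0.095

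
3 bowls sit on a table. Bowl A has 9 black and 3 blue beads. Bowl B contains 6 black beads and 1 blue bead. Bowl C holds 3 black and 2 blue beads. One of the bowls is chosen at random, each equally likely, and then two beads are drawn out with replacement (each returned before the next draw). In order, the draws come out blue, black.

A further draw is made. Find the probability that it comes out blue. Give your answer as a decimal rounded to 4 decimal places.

0.2916

Under each hypothesis, the probability of the observed sequence is: P(data | bowl A) = (3/12)(9/12) = 0.1875; P(data | bowl B) = (1/7)(6/7) = 0.12245; P(data | bowl C) = (2/5)(3/5) = 0.24.
Multiplying each by its prior: 1/3 · 0.1875 = 0.0625, 1/3 · 0.12245 = 0.040816, 1/3 · 0.24 = 0.08; summing to 0.18332.
Dividing through by the total gives posterior P(bowl A | data) = 0.34094, P(bowl B | data) = 0.22266, P(bowl C | data) = 0.4364.
So P(blue next | data) = Σ P(blue next | H) P(H | data) = (1/4)(0.34094) + (1/7)(0.22266) + (2/5)(0.4364) = 0.2916.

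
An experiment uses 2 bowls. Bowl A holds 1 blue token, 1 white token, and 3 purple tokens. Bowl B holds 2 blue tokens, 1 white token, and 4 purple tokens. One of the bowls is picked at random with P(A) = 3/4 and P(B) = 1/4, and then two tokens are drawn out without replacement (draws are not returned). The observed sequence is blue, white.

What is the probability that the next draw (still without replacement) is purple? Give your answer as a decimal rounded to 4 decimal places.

Under each hypothesis, the probability of the observed sequence is: P(data | bowl A) = (1/5)(1/4) = 0.05; P(data | bowl B) = (2/7)(1/6) = 0.047619.
Multiplying each by its prior: 3/4 · 0.05 = 0.0375, 1/4 · 0.047619 = 0.011905; these sum to 0.049405.
Dividing through by the total gives posterior P(bowl A | data) = 0.75904, P(bowl B | data) = 0.24096.
So P(purple next | data) = Σ P(purple next | H) P(H | data) = (1)(0.75904) + (4/5)(0.24096) = 0.95181.

0.9518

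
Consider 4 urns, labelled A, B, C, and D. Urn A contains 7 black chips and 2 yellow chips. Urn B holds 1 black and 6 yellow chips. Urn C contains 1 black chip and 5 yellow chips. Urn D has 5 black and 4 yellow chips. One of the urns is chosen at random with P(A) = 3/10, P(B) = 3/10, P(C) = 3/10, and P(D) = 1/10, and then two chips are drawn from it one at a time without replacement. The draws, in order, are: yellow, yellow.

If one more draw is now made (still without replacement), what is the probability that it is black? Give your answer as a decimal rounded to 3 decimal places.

For each hypothesis, P(data | H) works out to: P(data | urn A) = (2/9)(1/8) = 1/36; P(data | urn B) = (6/7)(5/6) = 5/7; P(data | urn C) = (5/6)(4/5) = 2/3; P(data | urn D) = (4/9)(3/8) = 1/6.
Weighting by the prior gives 3/10 · 1/36 = 1/120, 3/10 · 5/7 = 3/14, 3/10 · 2/3 = 1/5, 1/10 · 1/6 = 1/60; summing to 123/280.
The posterior is then P(urn A | data) = 7/369, P(urn B | data) = 20/41, P(urn C | data) = 56/123, P(urn D | data) = 14/369.
So P(black next | data) = Σ P(black next | H) P(H | data) = (1)(7/369) + (1/5)(20/41) + (1/4)(56/123) + (5/7)(14/369) = 95/369.

0.257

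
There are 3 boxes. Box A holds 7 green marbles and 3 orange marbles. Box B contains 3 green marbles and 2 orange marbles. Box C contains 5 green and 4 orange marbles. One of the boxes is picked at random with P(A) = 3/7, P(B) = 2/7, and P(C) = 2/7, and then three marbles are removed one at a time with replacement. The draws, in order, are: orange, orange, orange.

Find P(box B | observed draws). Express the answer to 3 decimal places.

The likelihood of the observed sequence under each hypothesis: P(data | box A) = (3/10)(3/10)(3/10) = 0.027; P(data | box B) = (2/5)(2/5)(2/5) = 0.064; P(data | box C) = (4/9)(4/9)(4/9) = 0.087791.
Weighting by the prior gives 3/7 · 0.027 = 0.011571, 2/7 · 0.064 = 0.018286, 2/7 · 0.087791 = 0.025083; these sum to 0.05494.
So P(box B | data) = (0.018286) / (0.05494) = 0.33283.

0.333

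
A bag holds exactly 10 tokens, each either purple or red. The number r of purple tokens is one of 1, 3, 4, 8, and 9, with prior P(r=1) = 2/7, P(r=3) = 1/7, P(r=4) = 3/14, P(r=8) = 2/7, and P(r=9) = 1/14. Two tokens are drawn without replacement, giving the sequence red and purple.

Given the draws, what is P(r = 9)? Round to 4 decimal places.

0.0404

The likelihood of the observed sequence under each hypothesis: P(data | r = 1) = (9/10)(1/9) = 0.1; P(data | r = 3) = (7/10)(3/9) = 0.23333; P(data | r = 4) = (6/10)(4/9) = 0.26667; P(data | r = 8) = (2/10)(8/9) = 0.17778; P(data | r = 9) = (1/10)(9/9) = 0.1.
Weighting by the prior gives 2/7 · 0.1 = 0.028571, 1/7 · 0.23333 = 0.033333, 3/14 · 0.26667 = 0.057143, 2/7 · 0.17778 = 0.050794, 1/14 · 0.1 = 0.0071429; with total 0.17698.
Hence P(r = 9 | data) = (0.0071429) / (0.17698) = 0.040359.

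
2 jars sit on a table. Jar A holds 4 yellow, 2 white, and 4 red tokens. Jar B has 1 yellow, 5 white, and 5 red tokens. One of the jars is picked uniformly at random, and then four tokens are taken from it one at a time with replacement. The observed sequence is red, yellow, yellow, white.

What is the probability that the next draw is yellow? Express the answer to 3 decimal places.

0.364

For each hypothesis, P(data | H) works out to: P(data | jar A) = (4/10)(4/10)(4/10)(2/10) = 0.0128; P(data | jar B) = (5/11)(1/11)(1/11)(5/11) = 0.0017075.
Multiplying each by its prior: 1/2 · 0.0128 = 0.0064, 1/2 · 0.0017075 = 0.00085377; these sum to 0.0072538.
The posterior is then P(jar A | data) = 0.8823, P(jar B | data) = 0.1177.
So P(yellow next | data) = Σ P(yellow next | H) P(H | data) = (2/5)(0.8823) + (1/11)(0.1177) = 0.36362.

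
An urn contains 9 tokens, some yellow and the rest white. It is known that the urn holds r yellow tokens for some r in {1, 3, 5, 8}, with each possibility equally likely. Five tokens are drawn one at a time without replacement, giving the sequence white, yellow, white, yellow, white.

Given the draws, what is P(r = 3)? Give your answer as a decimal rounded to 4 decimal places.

The likelihood of the observed sequence under each hypothesis: P(data | r = 1) = (8/9)(1/8)(7/7)(0/6) = 0; P(data | r = 3) = (6/9)(3/8)(5/7)(2/6)(4/5) = 1/21; P(data | r = 5) = (4/9)(5/8)(3/7)(4/6)(2/5) = 2/63; P(data | r = 8) = (1/9)(8/8)(0/7) = 0.
Weighting by the prior gives 1/4 · 0 = 0, 1/4 · 1/21 = 1/84, 1/4 · 2/63 = 1/126, 1/4 · 0 = 0; summing to 5/252.
By Bayes' rule, P(r = 3 | data) = (1/84) / (5/252) = 3/5.

0.6000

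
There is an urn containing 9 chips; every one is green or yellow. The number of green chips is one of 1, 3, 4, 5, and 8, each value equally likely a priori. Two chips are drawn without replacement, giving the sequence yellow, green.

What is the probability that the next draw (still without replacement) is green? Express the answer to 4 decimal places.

For each hypothesis, P(data | H) works out to: P(data | r = 1) = (8/9)(1/8) = 1/9; P(data | r = 3) = (6/9)(3/8) = 1/4; P(data | r = 4) = (5/9)(4/8) = 5/18; P(data | r = 5) = (4/9)(5/8) = 5/18; P(data | r = 8) = (1/9)(8/8) = 1/9.
Weighting by the prior gives 1/5 · 1/9 = 1/45, 1/5 · 1/4 = 1/20, 1/5 · 5/18 = 1/18, 1/5 · 5/18 = 1/18, 1/5 · 1/9 = 1/45; with total 37/180.
Dividing through by the total gives posterior P(r = 1 | data) = 4/37, P(r = 3 | data) = 9/37, P(r = 4 | data) = 10/37, P(r = 5 | data) = 10/37, P(r = 8 | data) = 4/37.
Averaging over the posterior, P(green next | data) = (0)(4/37) + (2/7)(9/37) + (3/7)(10/37) + (4/7)(10/37) + (1)(4/37) = 116/259.

0.4479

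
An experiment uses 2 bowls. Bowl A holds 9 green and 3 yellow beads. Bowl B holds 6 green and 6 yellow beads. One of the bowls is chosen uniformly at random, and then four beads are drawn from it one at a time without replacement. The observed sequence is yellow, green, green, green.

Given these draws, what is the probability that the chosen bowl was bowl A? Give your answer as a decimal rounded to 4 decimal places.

0.6774

The likelihood of the observed sequence under each hypothesis: P(data | bowl A) = (3/12)(9/11)(8/10)(7/9) = 7/55; P(data | bowl B) = (6/12)(6/11)(5/10)(4/9) = 2/33.
Multiplying each by its prior: 1/2 · 7/55 = 7/110, 1/2 · 2/33 = 1/33; these sum to 31/330.
So P(bowl A | data) = (7/110) / (31/330) = 21/31.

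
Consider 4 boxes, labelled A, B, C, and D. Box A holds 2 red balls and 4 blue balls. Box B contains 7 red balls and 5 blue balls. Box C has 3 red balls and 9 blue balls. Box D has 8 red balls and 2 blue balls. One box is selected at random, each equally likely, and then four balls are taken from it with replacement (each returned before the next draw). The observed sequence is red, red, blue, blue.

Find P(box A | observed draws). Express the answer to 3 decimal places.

0.292

For each hypothesis, P(data | H) works out to: P(data | box A) = (2/6)(2/6)(4/6)(4/6) = 0.049383; P(data | box B) = (7/12)(7/12)(5/12)(5/12) = 0.059076; P(data | box C) = (3/12)(3/12)(9/12)(9/12) = 0.035156; P(data | box D) = (8/10)(8/10)(2/10)(2/10) = 0.0256.
Multiplying each by its prior: 1/4 · 0.049383 = 0.012346, 1/4 · 0.059076 = 0.014769, 1/4 · 0.035156 = 0.0087891, 1/4 · 0.0256 = 0.0064; summing to 0.042304.
Therefore the posterior P(box A | data) = (0.012346) / (0.042304) = 0.29183.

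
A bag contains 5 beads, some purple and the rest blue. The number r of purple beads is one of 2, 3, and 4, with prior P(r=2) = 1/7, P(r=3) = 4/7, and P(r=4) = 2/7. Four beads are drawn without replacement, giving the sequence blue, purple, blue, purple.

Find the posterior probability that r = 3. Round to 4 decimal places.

For each hypothesis, P(data | H) works out to: P(data | r = 2) = (3/5)(2/4)(2/3)(1/2) = 1/10; P(data | r = 3) = (2/5)(3/4)(1/3)(2/2) = 1/10; P(data | r = 4) = (1/5)(4/4)(0/3) = 0.
The prior-weighted likelihoods are 1/7 · 1/10 = 1/70, 4/7 · 1/10 = 2/35, 2/7 · 0 = 0; these sum to 1/14.
So P(r = 3 | data) = (2/35) / (1/14) = 4/5.

0.8000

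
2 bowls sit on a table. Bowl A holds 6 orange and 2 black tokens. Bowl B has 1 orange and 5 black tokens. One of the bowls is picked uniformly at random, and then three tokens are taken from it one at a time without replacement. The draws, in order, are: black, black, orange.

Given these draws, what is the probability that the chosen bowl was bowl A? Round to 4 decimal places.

0.1765

Under each hypothesis, the probability of the observed sequence is: P(data | bowl A) = (2/8)(1/7)(6/6) = 1/28; P(data | bowl B) = (5/6)(4/5)(1/4) = 1/6.
The prior-weighted likelihoods are 1/2 · 1/28 = 1/56, 1/2 · 1/6 = 1/12; summing to 17/168.
Hence P(bowl A | data) = (1/56) / (17/168) = 3/17.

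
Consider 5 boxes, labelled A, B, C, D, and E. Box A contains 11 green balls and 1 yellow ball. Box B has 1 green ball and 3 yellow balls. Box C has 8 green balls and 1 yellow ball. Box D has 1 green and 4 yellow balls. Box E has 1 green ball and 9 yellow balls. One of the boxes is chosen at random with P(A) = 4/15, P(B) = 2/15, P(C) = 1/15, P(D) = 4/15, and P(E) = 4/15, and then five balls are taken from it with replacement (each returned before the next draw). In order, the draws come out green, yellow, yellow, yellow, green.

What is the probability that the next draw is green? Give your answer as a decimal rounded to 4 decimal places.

0.2112

Compute the likelihood of the observed sequence for each case: P(data | box A) = (11/12)(1/12)(1/12)(1/12)(11/12) = 0.00048627; P(data | box B) = (1/4)(3/4)(3/4)(3/4)(1/4) = 0.026367; P(data | box C) = (8/9)(1/9)(1/9)(1/9)(8/9) = 0.0010838; P(data | box D) = (1/5)(4/5)(4/5)(4/5)(1/5) = 0.02048; P(data | box E) = (1/10)(9/10)(9/10)(9/10)(1/10) = 0.00729.
Weighting by the prior gives 4/15 · 0.00048627 = 0.00012967, 2/15 · 0.026367 = 0.0035156, 1/15 · 0.0010838 = 7.2256e-05, 4/15 · 0.02048 = 0.0054613, 4/15 · 0.00729 = 0.001944; with total 0.011123.
Normalising, the posterior is P(box A | data) = 0.011658, P(box B | data) = 0.31607, P(box C | data) = 0.0064962, P(box D | data) = 0.491, P(box E | data) = 0.17477.
Averaging over the posterior, P(green next | data) = (11/12)(0.011658) + (1/4)(0.31607) + (8/9)(0.0064962) + (1/5)(0.491) + (1/10)(0.17477) = 0.21116.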